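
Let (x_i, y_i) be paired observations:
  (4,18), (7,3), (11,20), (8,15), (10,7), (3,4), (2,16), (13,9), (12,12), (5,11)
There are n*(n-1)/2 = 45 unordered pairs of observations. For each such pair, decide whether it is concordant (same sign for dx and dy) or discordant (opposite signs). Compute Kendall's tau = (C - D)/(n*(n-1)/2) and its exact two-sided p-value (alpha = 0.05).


Step 1: Enumerate the 45 unordered pairs (i,j) with i<j and classify each by sign(x_j-x_i) * sign(y_j-y_i).
  (1,2):dx=+3,dy=-15->D; (1,3):dx=+7,dy=+2->C; (1,4):dx=+4,dy=-3->D; (1,5):dx=+6,dy=-11->D
  (1,6):dx=-1,dy=-14->C; (1,7):dx=-2,dy=-2->C; (1,8):dx=+9,dy=-9->D; (1,9):dx=+8,dy=-6->D
  (1,10):dx=+1,dy=-7->D; (2,3):dx=+4,dy=+17->C; (2,4):dx=+1,dy=+12->C; (2,5):dx=+3,dy=+4->C
  (2,6):dx=-4,dy=+1->D; (2,7):dx=-5,dy=+13->D; (2,8):dx=+6,dy=+6->C; (2,9):dx=+5,dy=+9->C
  (2,10):dx=-2,dy=+8->D; (3,4):dx=-3,dy=-5->C; (3,5):dx=-1,dy=-13->C; (3,6):dx=-8,dy=-16->C
  (3,7):dx=-9,dy=-4->C; (3,8):dx=+2,dy=-11->D; (3,9):dx=+1,dy=-8->D; (3,10):dx=-6,dy=-9->C
  (4,5):dx=+2,dy=-8->D; (4,6):dx=-5,dy=-11->C; (4,7):dx=-6,dy=+1->D; (4,8):dx=+5,dy=-6->D
  (4,9):dx=+4,dy=-3->D; (4,10):dx=-3,dy=-4->C; (5,6):dx=-7,dy=-3->C; (5,7):dx=-8,dy=+9->D
  (5,8):dx=+3,dy=+2->C; (5,9):dx=+2,dy=+5->C; (5,10):dx=-5,dy=+4->D; (6,7):dx=-1,dy=+12->D
  (6,8):dx=+10,dy=+5->C; (6,9):dx=+9,dy=+8->C; (6,10):dx=+2,dy=+7->C; (7,8):dx=+11,dy=-7->D
  (7,9):dx=+10,dy=-4->D; (7,10):dx=+3,dy=-5->D; (8,9):dx=-1,dy=+3->D; (8,10):dx=-8,dy=+2->D
  (9,10):dx=-7,dy=-1->C
Step 2: C = 22, D = 23, total pairs = 45.
Step 3: tau = (C - D)/(n(n-1)/2) = (22 - 23)/45 = -0.022222.
Step 4: Exact two-sided p-value (enumerate n! = 3628800 permutations of y under H0): p = 1.000000.
Step 5: alpha = 0.05. fail to reject H0.

tau_b = -0.0222 (C=22, D=23), p = 1.000000, fail to reject H0.


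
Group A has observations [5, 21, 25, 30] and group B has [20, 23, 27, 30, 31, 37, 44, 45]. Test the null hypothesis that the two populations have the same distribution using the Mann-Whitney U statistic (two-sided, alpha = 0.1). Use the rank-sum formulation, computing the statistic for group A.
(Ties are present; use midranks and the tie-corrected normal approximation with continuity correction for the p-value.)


Step 1: Combine and sort all 12 observations; assign midranks.
sorted (value, group): (5,X), (20,Y), (21,X), (23,Y), (25,X), (27,Y), (30,X), (30,Y), (31,Y), (37,Y), (44,Y), (45,Y)
ranks: 5->1, 20->2, 21->3, 23->4, 25->5, 27->6, 30->7.5, 30->7.5, 31->9, 37->10, 44->11, 45->12
Step 2: Rank sum for X: R1 = 1 + 3 + 5 + 7.5 = 16.5.
Step 3: U_X = R1 - n1(n1+1)/2 = 16.5 - 4*5/2 = 16.5 - 10 = 6.5.
       U_Y = n1*n2 - U_X = 32 - 6.5 = 25.5.
Step 4: Ties are present, so use the tie-corrected normal approximation (with continuity correction) for the p-value.
Step 5: p-value = 0.125707; compare to alpha = 0.1. fail to reject H0.

U_X = 6.5, p = 0.125707, fail to reject H0 at alpha = 0.1.


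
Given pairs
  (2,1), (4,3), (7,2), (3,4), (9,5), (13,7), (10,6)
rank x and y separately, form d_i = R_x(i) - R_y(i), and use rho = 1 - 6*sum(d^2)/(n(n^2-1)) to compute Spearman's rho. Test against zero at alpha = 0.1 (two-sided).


Step 1: Rank x and y separately (midranks; no ties here).
rank(x): 2->1, 4->3, 7->4, 3->2, 9->5, 13->7, 10->6
rank(y): 1->1, 3->3, 2->2, 4->4, 5->5, 7->7, 6->6
Step 2: d_i = R_x(i) - R_y(i); compute d_i^2.
  (1-1)^2=0, (3-3)^2=0, (4-2)^2=4, (2-4)^2=4, (5-5)^2=0, (7-7)^2=0, (6-6)^2=0
sum(d^2) = 8.
Step 3: rho = 1 - 6*8 / (7*(7^2 - 1)) = 1 - 48/336 = 0.857143.
Step 4: Under H0, t = rho * sqrt((n-2)/(1-rho^2)) = 3.7210 ~ t(5).
Step 5: Two-sided p-value from the t-distribution with 5 df = 0.013697.
Step 6: alpha = 0.1. reject H0.

rho = 0.8571, p = 0.013697, reject H0 at alpha = 0.1.


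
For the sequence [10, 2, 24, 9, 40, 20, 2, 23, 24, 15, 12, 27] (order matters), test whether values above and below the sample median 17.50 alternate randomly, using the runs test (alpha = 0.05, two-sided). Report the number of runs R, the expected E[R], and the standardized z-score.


Step 1: Compute median = 17.50; label A = above, B = below.
Labels in order: BBABAABAABBA  (n_A = 6, n_B = 6)
Step 2: Count runs R = 8.
Step 3: Under H0 (random ordering), E[R] = 2*n_A*n_B/(n_A+n_B) + 1 = 2*6*6/12 + 1 = 7.0000.
        Var[R] = 2*n_A*n_B*(2*n_A*n_B - n_A - n_B) / ((n_A+n_B)^2 * (n_A+n_B-1)) = 4320/1584 = 2.7273.
        SD[R] = 1.6514.
Step 4: Continuity-corrected z = (R - 0.5 - E[R]) / SD[R] = (8 - 0.5 - 7.0000) / 1.6514 = 0.3028.
Step 5: Two-sided p-value via normal approximation = 2*(1 - Phi(|z|)) = 0.762069.
Step 6: alpha = 0.05. fail to reject H0.

R = 8, z = 0.3028, p = 0.762069, fail to reject H0.


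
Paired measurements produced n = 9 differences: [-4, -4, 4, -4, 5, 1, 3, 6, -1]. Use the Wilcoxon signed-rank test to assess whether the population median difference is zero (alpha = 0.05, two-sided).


Step 1: Drop any zero differences (none here) and take |d_i|.
|d| = [4, 4, 4, 4, 5, 1, 3, 6, 1]
Step 2: Midrank |d_i| (ties get averaged ranks).
ranks: |4|->5.5, |4|->5.5, |4|->5.5, |4|->5.5, |5|->8, |1|->1.5, |3|->3, |6|->9, |1|->1.5
Step 3: Attach original signs; sum ranks with positive sign and with negative sign.
W+ = 5.5 + 8 + 1.5 + 3 + 9 = 27
W- = 5.5 + 5.5 + 5.5 + 1.5 = 18
(Check: W+ + W- = 45 should equal n(n+1)/2 = 45.)
Step 4: Test statistic W = min(W+, W-) = 18.
Step 5: Ties in |d|, so use the tie-corrected normal approximation.
        E[W] = n(n+1)/4 = 9*10/4 = 22.5.
        Tie groups: |d|=1 (t=2), |d|=4 (t=4); sum(t^3 - t) = 66.
        Var[W] = n(n+1)(2n+1)/24 - sum(t^3-t)/48 = 1710/24 - 66/48 = 69.875.
        z = (W - E[W]) / sqrt(Var[W]) = (18 - 22.5) / 8.3591 = -0.5383.
        Two-sided p = 2*Phi(z) = 0.590347.
Step 6: alpha = 0.05. fail to reject H0.

W+ = 27, W- = 18, W = min = 18, p = 0.590347, fail to reject H0.


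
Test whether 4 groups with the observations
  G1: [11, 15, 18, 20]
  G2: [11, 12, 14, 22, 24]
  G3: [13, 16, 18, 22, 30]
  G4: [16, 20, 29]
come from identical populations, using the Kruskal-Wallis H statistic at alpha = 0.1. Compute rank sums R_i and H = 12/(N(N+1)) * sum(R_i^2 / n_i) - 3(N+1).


Step 1: Combine all N = 17 observations and assign midranks.
sorted (value, group, rank): (11,G1,1.5), (11,G2,1.5), (12,G2,3), (13,G3,4), (14,G2,5), (15,G1,6), (16,G3,7.5), (16,G4,7.5), (18,G1,9.5), (18,G3,9.5), (20,G1,11.5), (20,G4,11.5), (22,G2,13.5), (22,G3,13.5), (24,G2,15), (29,G4,16), (30,G3,17)
Step 2: Sum ranks within each group.
R_1 = 28.5 (n_1 = 4)
R_2 = 38 (n_2 = 5)
R_3 = 51.5 (n_3 = 5)
R_4 = 35 (n_4 = 3)
Step 3: H = 12/(N(N+1)) * sum(R_i^2/n_i) - 3(N+1)
     = 12/(17*18) * (28.5^2/4 + 38^2/5 + 51.5^2/5 + 35^2/3) - 3*18
     = 0.039216 * 1430.65 - 54
     = 2.103758.
Step 4: Ties present; correction factor C = 1 - 30/(17^3 - 17) = 0.993873. Corrected H = 2.103758 / 0.993873 = 2.116728.
Step 5: Under H0, H ~ chi^2(3); p-value = 0.548536.
Step 6: alpha = 0.1. fail to reject H0.

H = 2.1167, df = 3, p = 0.548536, fail to reject H0.


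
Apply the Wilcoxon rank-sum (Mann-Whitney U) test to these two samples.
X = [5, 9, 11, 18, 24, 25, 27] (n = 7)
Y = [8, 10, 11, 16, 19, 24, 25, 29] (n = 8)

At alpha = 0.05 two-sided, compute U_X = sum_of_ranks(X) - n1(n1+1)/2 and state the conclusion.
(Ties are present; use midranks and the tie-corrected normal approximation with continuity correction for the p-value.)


Step 1: Combine and sort all 15 observations; assign midranks.
sorted (value, group): (5,X), (8,Y), (9,X), (10,Y), (11,X), (11,Y), (16,Y), (18,X), (19,Y), (24,X), (24,Y), (25,X), (25,Y), (27,X), (29,Y)
ranks: 5->1, 8->2, 9->3, 10->4, 11->5.5, 11->5.5, 16->7, 18->8, 19->9, 24->10.5, 24->10.5, 25->12.5, 25->12.5, 27->14, 29->15
Step 2: Rank sum for X: R1 = 1 + 3 + 5.5 + 8 + 10.5 + 12.5 + 14 = 54.5.
Step 3: U_X = R1 - n1(n1+1)/2 = 54.5 - 7*8/2 = 54.5 - 28 = 26.5.
       U_Y = n1*n2 - U_X = 56 - 26.5 = 29.5.
Step 4: Ties are present, so use the tie-corrected normal approximation (with continuity correction) for the p-value.
Step 5: p-value = 0.907622; compare to alpha = 0.05. fail to reject H0.

U_X = 26.5, p = 0.907622, fail to reject H0 at alpha = 0.05.


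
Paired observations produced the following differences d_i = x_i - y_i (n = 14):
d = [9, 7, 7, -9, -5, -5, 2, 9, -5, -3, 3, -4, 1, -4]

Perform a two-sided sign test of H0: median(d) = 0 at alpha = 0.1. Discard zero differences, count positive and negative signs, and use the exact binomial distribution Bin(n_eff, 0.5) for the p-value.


Step 1: Discard zero differences. Original n = 14; n_eff = number of nonzero differences = 14.
Nonzero differences (with sign): +9, +7, +7, -9, -5, -5, +2, +9, -5, -3, +3, -4, +1, -4
Step 2: Count signs: positive = 7, negative = 7.
Step 3: Under H0: P(positive) = 0.5, so the number of positives S ~ Bin(14, 0.5).
Step 4: Two-sided exact p-value = sum of Bin(14,0.5) probabilities at or below the observed probability = 1.000000.
Step 5: alpha = 0.1. fail to reject H0.

n_eff = 14, pos = 7, neg = 7, p = 1.000000, fail to reject H0.


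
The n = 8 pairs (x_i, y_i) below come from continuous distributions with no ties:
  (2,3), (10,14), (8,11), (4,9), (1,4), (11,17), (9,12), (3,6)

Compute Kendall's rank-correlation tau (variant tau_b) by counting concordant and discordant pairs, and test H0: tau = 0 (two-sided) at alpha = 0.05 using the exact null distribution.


Step 1: Enumerate the 28 unordered pairs (i,j) with i<j and classify each by sign(x_j-x_i) * sign(y_j-y_i).
  (1,2):dx=+8,dy=+11->C; (1,3):dx=+6,dy=+8->C; (1,4):dx=+2,dy=+6->C; (1,5):dx=-1,dy=+1->D
  (1,6):dx=+9,dy=+14->C; (1,7):dx=+7,dy=+9->C; (1,8):dx=+1,dy=+3->C; (2,3):dx=-2,dy=-3->C
  (2,4):dx=-6,dy=-5->C; (2,5):dx=-9,dy=-10->C; (2,6):dx=+1,dy=+3->C; (2,7):dx=-1,dy=-2->C
  (2,8):dx=-7,dy=-8->C; (3,4):dx=-4,dy=-2->C; (3,5):dx=-7,dy=-7->C; (3,6):dx=+3,dy=+6->C
  (3,7):dx=+1,dy=+1->C; (3,8):dx=-5,dy=-5->C; (4,5):dx=-3,dy=-5->C; (4,6):dx=+7,dy=+8->C
  (4,7):dx=+5,dy=+3->C; (4,8):dx=-1,dy=-3->C; (5,6):dx=+10,dy=+13->C; (5,7):dx=+8,dy=+8->C
  (5,8):dx=+2,dy=+2->C; (6,7):dx=-2,dy=-5->C; (6,8):dx=-8,dy=-11->C; (7,8):dx=-6,dy=-6->C
Step 2: C = 27, D = 1, total pairs = 28.
Step 3: tau = (C - D)/(n(n-1)/2) = (27 - 1)/28 = 0.928571.
Step 4: Exact two-sided p-value (enumerate n! = 40320 permutations of y under H0): p = 0.000397.
Step 5: alpha = 0.05. reject H0.

tau_b = 0.9286 (C=27, D=1), p = 0.000397, reject H0.


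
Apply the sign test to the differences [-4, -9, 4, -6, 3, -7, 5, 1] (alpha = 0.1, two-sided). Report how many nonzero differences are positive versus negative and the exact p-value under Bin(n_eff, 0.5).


Step 1: Discard zero differences. Original n = 8; n_eff = number of nonzero differences = 8.
Nonzero differences (with sign): -4, -9, +4, -6, +3, -7, +5, +1
Step 2: Count signs: positive = 4, negative = 4.
Step 3: Under H0: P(positive) = 0.5, so the number of positives S ~ Bin(8, 0.5).
Step 4: Two-sided exact p-value = sum of Bin(8,0.5) probabilities at or below the observed probability = 1.000000.
Step 5: alpha = 0.1. fail to reject H0.

n_eff = 8, pos = 4, neg = 4, p = 1.000000, fail to reject H0.


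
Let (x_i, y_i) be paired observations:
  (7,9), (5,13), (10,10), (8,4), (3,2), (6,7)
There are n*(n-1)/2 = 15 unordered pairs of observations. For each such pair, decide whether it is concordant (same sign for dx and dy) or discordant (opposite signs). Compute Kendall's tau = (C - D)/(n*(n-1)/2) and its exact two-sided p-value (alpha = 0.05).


Step 1: Enumerate the 15 unordered pairs (i,j) with i<j and classify each by sign(x_j-x_i) * sign(y_j-y_i).
  (1,2):dx=-2,dy=+4->D; (1,3):dx=+3,dy=+1->C; (1,4):dx=+1,dy=-5->D; (1,5):dx=-4,dy=-7->C
  (1,6):dx=-1,dy=-2->C; (2,3):dx=+5,dy=-3->D; (2,4):dx=+3,dy=-9->D; (2,5):dx=-2,dy=-11->C
  (2,6):dx=+1,dy=-6->D; (3,4):dx=-2,dy=-6->C; (3,5):dx=-7,dy=-8->C; (3,6):dx=-4,dy=-3->C
  (4,5):dx=-5,dy=-2->C; (4,6):dx=-2,dy=+3->D; (5,6):dx=+3,dy=+5->C
Step 2: C = 9, D = 6, total pairs = 15.
Step 3: tau = (C - D)/(n(n-1)/2) = (9 - 6)/15 = 0.200000.
Step 4: Exact two-sided p-value (enumerate n! = 720 permutations of y under H0): p = 0.719444.
Step 5: alpha = 0.05. fail to reject H0.

tau_b = 0.2000 (C=9, D=6), p = 0.719444, fail to reject H0.


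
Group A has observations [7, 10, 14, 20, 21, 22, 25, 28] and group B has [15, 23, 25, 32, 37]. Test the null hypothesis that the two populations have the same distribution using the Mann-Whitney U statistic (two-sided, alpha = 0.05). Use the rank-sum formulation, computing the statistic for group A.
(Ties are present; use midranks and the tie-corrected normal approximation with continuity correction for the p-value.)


Step 1: Combine and sort all 13 observations; assign midranks.
sorted (value, group): (7,X), (10,X), (14,X), (15,Y), (20,X), (21,X), (22,X), (23,Y), (25,X), (25,Y), (28,X), (32,Y), (37,Y)
ranks: 7->1, 10->2, 14->3, 15->4, 20->5, 21->6, 22->7, 23->8, 25->9.5, 25->9.5, 28->11, 32->12, 37->13
Step 2: Rank sum for X: R1 = 1 + 2 + 3 + 5 + 6 + 7 + 9.5 + 11 = 44.5.
Step 3: U_X = R1 - n1(n1+1)/2 = 44.5 - 8*9/2 = 44.5 - 36 = 8.5.
       U_Y = n1*n2 - U_X = 40 - 8.5 = 31.5.
Step 4: Ties are present, so use the tie-corrected normal approximation (with continuity correction) for the p-value.
Step 5: p-value = 0.106864; compare to alpha = 0.05. fail to reject H0.

U_X = 8.5, p = 0.106864, fail to reject H0 at alpha = 0.05.


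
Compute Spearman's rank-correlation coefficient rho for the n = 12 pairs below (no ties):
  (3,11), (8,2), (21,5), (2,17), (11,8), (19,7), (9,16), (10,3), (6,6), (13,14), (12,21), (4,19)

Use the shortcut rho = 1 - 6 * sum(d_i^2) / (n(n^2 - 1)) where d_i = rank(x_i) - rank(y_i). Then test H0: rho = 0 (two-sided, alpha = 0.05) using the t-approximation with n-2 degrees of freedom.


Step 1: Rank x and y separately (midranks; no ties here).
rank(x): 3->2, 8->5, 21->12, 2->1, 11->8, 19->11, 9->6, 10->7, 6->4, 13->10, 12->9, 4->3
rank(y): 11->7, 2->1, 5->3, 17->10, 8->6, 7->5, 16->9, 3->2, 6->4, 14->8, 21->12, 19->11
Step 2: d_i = R_x(i) - R_y(i); compute d_i^2.
  (2-7)^2=25, (5-1)^2=16, (12-3)^2=81, (1-10)^2=81, (8-6)^2=4, (11-5)^2=36, (6-9)^2=9, (7-2)^2=25, (4-4)^2=0, (10-8)^2=4, (9-12)^2=9, (3-11)^2=64
sum(d^2) = 354.
Step 3: rho = 1 - 6*354 / (12*(12^2 - 1)) = 1 - 2124/1716 = -0.237762.
Step 4: Under H0, t = rho * sqrt((n-2)/(1-rho^2)) = -0.7741 ~ t(10).
Step 5: Two-sided p-value from the t-distribution with 10 df = 0.456801.
Step 6: alpha = 0.05. fail to reject H0.

rho = -0.2378, p = 0.456801, fail to reject H0 at alpha = 0.05.


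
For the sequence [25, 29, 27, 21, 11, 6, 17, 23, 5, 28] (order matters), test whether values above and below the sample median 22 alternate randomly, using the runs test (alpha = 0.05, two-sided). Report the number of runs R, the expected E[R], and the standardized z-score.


Step 1: Compute median = 22; label A = above, B = below.
Labels in order: AAABBBBABA  (n_A = 5, n_B = 5)
Step 2: Count runs R = 5.
Step 3: Under H0 (random ordering), E[R] = 2*n_A*n_B/(n_A+n_B) + 1 = 2*5*5/10 + 1 = 6.0000.
        Var[R] = 2*n_A*n_B*(2*n_A*n_B - n_A - n_B) / ((n_A+n_B)^2 * (n_A+n_B-1)) = 2000/900 = 2.2222.
        SD[R] = 1.4907.
Step 4: Continuity-corrected z = (R + 0.5 - E[R]) / SD[R] = (5 + 0.5 - 6.0000) / 1.4907 = -0.3354.
Step 5: Two-sided p-value via normal approximation = 2*(1 - Phi(|z|)) = 0.737316.
Step 6: alpha = 0.05. fail to reject H0.

R = 5, z = -0.3354, p = 0.737316, fail to reject H0.


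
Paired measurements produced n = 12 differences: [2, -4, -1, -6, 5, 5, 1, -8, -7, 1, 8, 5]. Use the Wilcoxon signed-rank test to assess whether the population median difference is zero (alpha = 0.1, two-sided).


Step 1: Drop any zero differences (none here) and take |d_i|.
|d| = [2, 4, 1, 6, 5, 5, 1, 8, 7, 1, 8, 5]
Step 2: Midrank |d_i| (ties get averaged ranks).
ranks: |2|->4, |4|->5, |1|->2, |6|->9, |5|->7, |5|->7, |1|->2, |8|->11.5, |7|->10, |1|->2, |8|->11.5, |5|->7
Step 3: Attach original signs; sum ranks with positive sign and with negative sign.
W+ = 4 + 7 + 7 + 2 + 2 + 11.5 + 7 = 40.5
W- = 5 + 2 + 9 + 11.5 + 10 = 37.5
(Check: W+ + W- = 78 should equal n(n+1)/2 = 78.)
Step 4: Test statistic W = min(W+, W-) = 37.5.
Step 5: Ties in |d|, so use the tie-corrected normal approximation.
        E[W] = n(n+1)/4 = 12*13/4 = 39.
        Tie groups: |d|=1 (t=3), |d|=5 (t=3), |d|=8 (t=2); sum(t^3 - t) = 54.
        Var[W] = n(n+1)(2n+1)/24 - sum(t^3-t)/48 = 3900/24 - 54/48 = 161.375.
        z = (W - E[W]) / sqrt(Var[W]) = (37.5 - 39) / 12.7033 = -0.1181.
        Two-sided p = 2*Phi(z) = 0.906005.
Step 6: alpha = 0.1. fail to reject H0.

W+ = 40.5, W- = 37.5, W = min = 37.5, p = 0.906005, fail to reject H0.


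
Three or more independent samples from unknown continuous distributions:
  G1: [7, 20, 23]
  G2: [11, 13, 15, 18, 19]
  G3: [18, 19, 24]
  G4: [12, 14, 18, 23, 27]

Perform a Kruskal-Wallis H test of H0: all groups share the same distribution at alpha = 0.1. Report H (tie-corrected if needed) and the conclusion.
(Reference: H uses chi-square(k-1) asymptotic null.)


Step 1: Combine all N = 16 observations and assign midranks.
sorted (value, group, rank): (7,G1,1), (11,G2,2), (12,G4,3), (13,G2,4), (14,G4,5), (15,G2,6), (18,G2,8), (18,G3,8), (18,G4,8), (19,G2,10.5), (19,G3,10.5), (20,G1,12), (23,G1,13.5), (23,G4,13.5), (24,G3,15), (27,G4,16)
Step 2: Sum ranks within each group.
R_1 = 26.5 (n_1 = 3)
R_2 = 30.5 (n_2 = 5)
R_3 = 33.5 (n_3 = 3)
R_4 = 45.5 (n_4 = 5)
Step 3: H = 12/(N(N+1)) * sum(R_i^2/n_i) - 3(N+1)
     = 12/(16*17) * (26.5^2/3 + 30.5^2/5 + 33.5^2/3 + 45.5^2/5) - 3*17
     = 0.044118 * 1208.27 - 51
     = 2.305882.
Step 4: Ties present; correction factor C = 1 - 36/(16^3 - 16) = 0.991176. Corrected H = 2.305882 / 0.991176 = 2.326409.
Step 5: Under H0, H ~ chi^2(3); p-value = 0.507480.
Step 6: alpha = 0.1. fail to reject H0.

H = 2.3264, df = 3, p = 0.507480, fail to reject H0.


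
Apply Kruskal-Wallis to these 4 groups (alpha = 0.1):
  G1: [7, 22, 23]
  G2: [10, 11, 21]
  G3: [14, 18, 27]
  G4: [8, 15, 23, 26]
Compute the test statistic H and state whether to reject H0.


Step 1: Combine all N = 13 observations and assign midranks.
sorted (value, group, rank): (7,G1,1), (8,G4,2), (10,G2,3), (11,G2,4), (14,G3,5), (15,G4,6), (18,G3,7), (21,G2,8), (22,G1,9), (23,G1,10.5), (23,G4,10.5), (26,G4,12), (27,G3,13)
Step 2: Sum ranks within each group.
R_1 = 20.5 (n_1 = 3)
R_2 = 15 (n_2 = 3)
R_3 = 25 (n_3 = 3)
R_4 = 30.5 (n_4 = 4)
Step 3: H = 12/(N(N+1)) * sum(R_i^2/n_i) - 3(N+1)
     = 12/(13*14) * (20.5^2/3 + 15^2/3 + 25^2/3 + 30.5^2/4) - 3*14
     = 0.065934 * 655.979 - 42
     = 1.251374.
Step 4: Ties present; correction factor C = 1 - 6/(13^3 - 13) = 0.997253. Corrected H = 1.251374 / 0.997253 = 1.254821.
Step 5: Under H0, H ~ chi^2(3); p-value = 0.739888.
Step 6: alpha = 0.1. fail to reject H0.

H = 1.2548, df = 3, p = 0.739888, fail to reject H0.


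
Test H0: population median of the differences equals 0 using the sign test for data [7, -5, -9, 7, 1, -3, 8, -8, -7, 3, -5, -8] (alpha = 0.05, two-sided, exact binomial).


Step 1: Discard zero differences. Original n = 12; n_eff = number of nonzero differences = 12.
Nonzero differences (with sign): +7, -5, -9, +7, +1, -3, +8, -8, -7, +3, -5, -8
Step 2: Count signs: positive = 5, negative = 7.
Step 3: Under H0: P(positive) = 0.5, so the number of positives S ~ Bin(12, 0.5).
Step 4: Two-sided exact p-value = sum of Bin(12,0.5) probabilities at or below the observed probability = 0.774414.
Step 5: alpha = 0.05. fail to reject H0.

n_eff = 12, pos = 5, neg = 7, p = 0.774414, fail to reject H0.


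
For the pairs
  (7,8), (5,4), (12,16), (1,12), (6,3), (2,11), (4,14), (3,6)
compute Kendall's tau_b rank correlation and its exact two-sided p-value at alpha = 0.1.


Step 1: Enumerate the 28 unordered pairs (i,j) with i<j and classify each by sign(x_j-x_i) * sign(y_j-y_i).
  (1,2):dx=-2,dy=-4->C; (1,3):dx=+5,dy=+8->C; (1,4):dx=-6,dy=+4->D; (1,5):dx=-1,dy=-5->C
  (1,6):dx=-5,dy=+3->D; (1,7):dx=-3,dy=+6->D; (1,8):dx=-4,dy=-2->C; (2,3):dx=+7,dy=+12->C
  (2,4):dx=-4,dy=+8->D; (2,5):dx=+1,dy=-1->D; (2,6):dx=-3,dy=+7->D; (2,7):dx=-1,dy=+10->D
  (2,8):dx=-2,dy=+2->D; (3,4):dx=-11,dy=-4->C; (3,5):dx=-6,dy=-13->C; (3,6):dx=-10,dy=-5->C
  (3,7):dx=-8,dy=-2->C; (3,8):dx=-9,dy=-10->C; (4,5):dx=+5,dy=-9->D; (4,6):dx=+1,dy=-1->D
  (4,7):dx=+3,dy=+2->C; (4,8):dx=+2,dy=-6->D; (5,6):dx=-4,dy=+8->D; (5,7):dx=-2,dy=+11->D
  (5,8):dx=-3,dy=+3->D; (6,7):dx=+2,dy=+3->C; (6,8):dx=+1,dy=-5->D; (7,8):dx=-1,dy=-8->C
Step 2: C = 13, D = 15, total pairs = 28.
Step 3: tau = (C - D)/(n(n-1)/2) = (13 - 15)/28 = -0.071429.
Step 4: Exact two-sided p-value (enumerate n! = 40320 permutations of y under H0): p = 0.904861.
Step 5: alpha = 0.1. fail to reject H0.

tau_b = -0.0714 (C=13, D=15), p = 0.904861, fail to reject H0.


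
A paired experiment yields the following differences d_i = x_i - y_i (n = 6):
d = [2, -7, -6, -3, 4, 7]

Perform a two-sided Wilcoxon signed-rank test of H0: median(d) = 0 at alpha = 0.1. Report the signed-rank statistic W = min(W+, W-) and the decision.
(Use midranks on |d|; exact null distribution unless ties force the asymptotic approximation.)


Step 1: Drop any zero differences (none here) and take |d_i|.
|d| = [2, 7, 6, 3, 4, 7]
Step 2: Midrank |d_i| (ties get averaged ranks).
ranks: |2|->1, |7|->5.5, |6|->4, |3|->2, |4|->3, |7|->5.5
Step 3: Attach original signs; sum ranks with positive sign and with negative sign.
W+ = 1 + 3 + 5.5 = 9.5
W- = 5.5 + 4 + 2 = 11.5
(Check: W+ + W- = 21 should equal n(n+1)/2 = 21.)
Step 4: Test statistic W = min(W+, W-) = 9.5.
Step 5: Ties in |d|, so use the tie-corrected normal approximation.
        E[W] = n(n+1)/4 = 6*7/4 = 10.5.
        Tie groups: |d|=7 (t=2); sum(t^3 - t) = 6.
        Var[W] = n(n+1)(2n+1)/24 - sum(t^3-t)/48 = 546/24 - 6/48 = 22.625.
        z = (W - E[W]) / sqrt(Var[W]) = (9.5 - 10.5) / 4.7566 = -0.2102.
        Two-sided p = 2*Phi(z) = 0.833484.
Step 6: alpha = 0.1. fail to reject H0.

W+ = 9.5, W- = 11.5, W = min = 9.5, p = 0.833484, fail to reject H0.


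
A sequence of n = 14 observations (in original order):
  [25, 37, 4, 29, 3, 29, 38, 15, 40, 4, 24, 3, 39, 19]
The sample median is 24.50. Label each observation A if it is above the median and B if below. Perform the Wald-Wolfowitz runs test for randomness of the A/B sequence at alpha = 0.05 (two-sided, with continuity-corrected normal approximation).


Step 1: Compute median = 24.50; label A = above, B = below.
Labels in order: AABABAABABBBAB  (n_A = 7, n_B = 7)
Step 2: Count runs R = 10.
Step 3: Under H0 (random ordering), E[R] = 2*n_A*n_B/(n_A+n_B) + 1 = 2*7*7/14 + 1 = 8.0000.
        Var[R] = 2*n_A*n_B*(2*n_A*n_B - n_A - n_B) / ((n_A+n_B)^2 * (n_A+n_B-1)) = 8232/2548 = 3.2308.
        SD[R] = 1.7974.
Step 4: Continuity-corrected z = (R - 0.5 - E[R]) / SD[R] = (10 - 0.5 - 8.0000) / 1.7974 = 0.8345.
Step 5: Two-sided p-value via normal approximation = 2*(1 - Phi(|z|)) = 0.403986.
Step 6: alpha = 0.05. fail to reject H0.

R = 10, z = 0.8345, p = 0.403986, fail to reject H0.


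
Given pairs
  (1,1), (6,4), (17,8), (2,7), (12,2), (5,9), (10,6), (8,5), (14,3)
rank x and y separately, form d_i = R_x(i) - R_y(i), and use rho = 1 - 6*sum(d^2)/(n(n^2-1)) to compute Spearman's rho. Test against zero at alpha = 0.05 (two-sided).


Step 1: Rank x and y separately (midranks; no ties here).
rank(x): 1->1, 6->4, 17->9, 2->2, 12->7, 5->3, 10->6, 8->5, 14->8
rank(y): 1->1, 4->4, 8->8, 7->7, 2->2, 9->9, 6->6, 5->5, 3->3
Step 2: d_i = R_x(i) - R_y(i); compute d_i^2.
  (1-1)^2=0, (4-4)^2=0, (9-8)^2=1, (2-7)^2=25, (7-2)^2=25, (3-9)^2=36, (6-6)^2=0, (5-5)^2=0, (8-3)^2=25
sum(d^2) = 112.
Step 3: rho = 1 - 6*112 / (9*(9^2 - 1)) = 1 - 672/720 = 0.066667.
Step 4: Under H0, t = rho * sqrt((n-2)/(1-rho^2)) = 0.1768 ~ t(7).
Step 5: Two-sided p-value from the t-distribution with 7 df = 0.864690.
Step 6: alpha = 0.05. fail to reject H0.

rho = 0.0667, p = 0.864690, fail to reject H0 at alpha = 0.05.


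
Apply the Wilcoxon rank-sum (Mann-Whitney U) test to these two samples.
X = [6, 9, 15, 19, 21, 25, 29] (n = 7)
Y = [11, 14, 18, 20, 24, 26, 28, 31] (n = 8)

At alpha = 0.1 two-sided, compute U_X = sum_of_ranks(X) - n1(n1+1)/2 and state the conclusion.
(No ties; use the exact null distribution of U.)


Step 1: Combine and sort all 15 observations; assign midranks.
sorted (value, group): (6,X), (9,X), (11,Y), (14,Y), (15,X), (18,Y), (19,X), (20,Y), (21,X), (24,Y), (25,X), (26,Y), (28,Y), (29,X), (31,Y)
ranks: 6->1, 9->2, 11->3, 14->4, 15->5, 18->6, 19->7, 20->8, 21->9, 24->10, 25->11, 26->12, 28->13, 29->14, 31->15
Step 2: Rank sum for X: R1 = 1 + 2 + 5 + 7 + 9 + 11 + 14 = 49.
Step 3: U_X = R1 - n1(n1+1)/2 = 49 - 7*8/2 = 49 - 28 = 21.
       U_Y = n1*n2 - U_X = 56 - 21 = 35.
Step 4: No ties, so the exact null distribution of U (based on enumerating the C(15,7) = 6435 equally likely rank assignments) gives the two-sided p-value.
Step 5: p-value = 0.463403; compare to alpha = 0.1. fail to reject H0.

U_X = 21, p = 0.463403, fail to reject H0 at alpha = 0.1.


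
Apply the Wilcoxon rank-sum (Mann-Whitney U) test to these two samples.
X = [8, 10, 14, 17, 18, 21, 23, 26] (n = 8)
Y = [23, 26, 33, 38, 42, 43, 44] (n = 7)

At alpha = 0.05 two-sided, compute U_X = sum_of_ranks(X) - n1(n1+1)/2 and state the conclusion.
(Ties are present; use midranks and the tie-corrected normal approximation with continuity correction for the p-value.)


Step 1: Combine and sort all 15 observations; assign midranks.
sorted (value, group): (8,X), (10,X), (14,X), (17,X), (18,X), (21,X), (23,X), (23,Y), (26,X), (26,Y), (33,Y), (38,Y), (42,Y), (43,Y), (44,Y)
ranks: 8->1, 10->2, 14->3, 17->4, 18->5, 21->6, 23->7.5, 23->7.5, 26->9.5, 26->9.5, 33->11, 38->12, 42->13, 43->14, 44->15
Step 2: Rank sum for X: R1 = 1 + 2 + 3 + 4 + 5 + 6 + 7.5 + 9.5 = 38.
Step 3: U_X = R1 - n1(n1+1)/2 = 38 - 8*9/2 = 38 - 36 = 2.
       U_Y = n1*n2 - U_X = 56 - 2 = 54.
Step 4: Ties are present, so use the tie-corrected normal approximation (with continuity correction) for the p-value.
Step 5: p-value = 0.003113; compare to alpha = 0.05. reject H0.

U_X = 2, p = 0.003113, reject H0 at alpha = 0.05.


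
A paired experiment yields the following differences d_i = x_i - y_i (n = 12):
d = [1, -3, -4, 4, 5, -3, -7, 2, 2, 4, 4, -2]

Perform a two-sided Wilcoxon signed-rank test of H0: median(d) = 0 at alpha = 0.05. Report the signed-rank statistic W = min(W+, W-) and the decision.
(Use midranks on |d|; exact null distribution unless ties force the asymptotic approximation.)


Step 1: Drop any zero differences (none here) and take |d_i|.
|d| = [1, 3, 4, 4, 5, 3, 7, 2, 2, 4, 4, 2]
Step 2: Midrank |d_i| (ties get averaged ranks).
ranks: |1|->1, |3|->5.5, |4|->8.5, |4|->8.5, |5|->11, |3|->5.5, |7|->12, |2|->3, |2|->3, |4|->8.5, |4|->8.5, |2|->3
Step 3: Attach original signs; sum ranks with positive sign and with negative sign.
W+ = 1 + 8.5 + 11 + 3 + 3 + 8.5 + 8.5 = 43.5
W- = 5.5 + 8.5 + 5.5 + 12 + 3 = 34.5
(Check: W+ + W- = 78 should equal n(n+1)/2 = 78.)
Step 4: Test statistic W = min(W+, W-) = 34.5.
Step 5: Ties in |d|, so use the tie-corrected normal approximation.
        E[W] = n(n+1)/4 = 12*13/4 = 39.
        Tie groups: |d|=2 (t=3), |d|=3 (t=2), |d|=4 (t=4); sum(t^3 - t) = 90.
        Var[W] = n(n+1)(2n+1)/24 - sum(t^3-t)/48 = 3900/24 - 90/48 = 160.625.
        z = (W - E[W]) / sqrt(Var[W]) = (34.5 - 39) / 12.6738 = -0.3551.
        Two-sided p = 2*Phi(z) = 0.722542.
Step 6: alpha = 0.05. fail to reject H0.

W+ = 43.5, W- = 34.5, W = min = 34.5, p = 0.722542, fail to reject H0.


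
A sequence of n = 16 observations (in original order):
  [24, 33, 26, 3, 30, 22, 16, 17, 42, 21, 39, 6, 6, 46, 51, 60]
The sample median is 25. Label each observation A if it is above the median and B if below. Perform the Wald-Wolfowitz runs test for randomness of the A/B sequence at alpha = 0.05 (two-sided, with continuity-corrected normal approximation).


Step 1: Compute median = 25; label A = above, B = below.
Labels in order: BAABABBBABABBAAA  (n_A = 8, n_B = 8)
Step 2: Count runs R = 10.
Step 3: Under H0 (random ordering), E[R] = 2*n_A*n_B/(n_A+n_B) + 1 = 2*8*8/16 + 1 = 9.0000.
        Var[R] = 2*n_A*n_B*(2*n_A*n_B - n_A - n_B) / ((n_A+n_B)^2 * (n_A+n_B-1)) = 14336/3840 = 3.7333.
        SD[R] = 1.9322.
Step 4: Continuity-corrected z = (R - 0.5 - E[R]) / SD[R] = (10 - 0.5 - 9.0000) / 1.9322 = 0.2588.
Step 5: Two-sided p-value via normal approximation = 2*(1 - Phi(|z|)) = 0.795809.
Step 6: alpha = 0.05. fail to reject H0.

R = 10, z = 0.2588, p = 0.795809, fail to reject H0.


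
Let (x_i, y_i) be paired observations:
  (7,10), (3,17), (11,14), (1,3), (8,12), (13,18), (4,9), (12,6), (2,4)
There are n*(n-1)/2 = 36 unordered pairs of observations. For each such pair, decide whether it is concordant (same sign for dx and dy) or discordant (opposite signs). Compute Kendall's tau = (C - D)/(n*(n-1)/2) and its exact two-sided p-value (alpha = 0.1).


Step 1: Enumerate the 36 unordered pairs (i,j) with i<j and classify each by sign(x_j-x_i) * sign(y_j-y_i).
  (1,2):dx=-4,dy=+7->D; (1,3):dx=+4,dy=+4->C; (1,4):dx=-6,dy=-7->C; (1,5):dx=+1,dy=+2->C
  (1,6):dx=+6,dy=+8->C; (1,7):dx=-3,dy=-1->C; (1,8):dx=+5,dy=-4->D; (1,9):dx=-5,dy=-6->C
  (2,3):dx=+8,dy=-3->D; (2,4):dx=-2,dy=-14->C; (2,5):dx=+5,dy=-5->D; (2,6):dx=+10,dy=+1->C
  (2,7):dx=+1,dy=-8->D; (2,8):dx=+9,dy=-11->D; (2,9):dx=-1,dy=-13->C; (3,4):dx=-10,dy=-11->C
  (3,5):dx=-3,dy=-2->C; (3,6):dx=+2,dy=+4->C; (3,7):dx=-7,dy=-5->C; (3,8):dx=+1,dy=-8->D
  (3,9):dx=-9,dy=-10->C; (4,5):dx=+7,dy=+9->C; (4,6):dx=+12,dy=+15->C; (4,7):dx=+3,dy=+6->C
  (4,8):dx=+11,dy=+3->C; (4,9):dx=+1,dy=+1->C; (5,6):dx=+5,dy=+6->C; (5,7):dx=-4,dy=-3->C
  (5,8):dx=+4,dy=-6->D; (5,9):dx=-6,dy=-8->C; (6,7):dx=-9,dy=-9->C; (6,8):dx=-1,dy=-12->C
  (6,9):dx=-11,dy=-14->C; (7,8):dx=+8,dy=-3->D; (7,9):dx=-2,dy=-5->C; (8,9):dx=-10,dy=-2->C
Step 2: C = 27, D = 9, total pairs = 36.
Step 3: tau = (C - D)/(n(n-1)/2) = (27 - 9)/36 = 0.500000.
Step 4: Exact two-sided p-value (enumerate n! = 362880 permutations of y under H0): p = 0.075176.
Step 5: alpha = 0.1. reject H0.

tau_b = 0.5000 (C=27, D=9), p = 0.075176, reject H0.


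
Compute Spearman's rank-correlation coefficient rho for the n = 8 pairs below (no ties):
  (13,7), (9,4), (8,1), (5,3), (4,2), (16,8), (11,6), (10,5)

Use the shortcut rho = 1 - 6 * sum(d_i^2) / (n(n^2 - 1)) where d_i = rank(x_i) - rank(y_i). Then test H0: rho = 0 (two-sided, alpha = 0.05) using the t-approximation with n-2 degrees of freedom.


Step 1: Rank x and y separately (midranks; no ties here).
rank(x): 13->7, 9->4, 8->3, 5->2, 4->1, 16->8, 11->6, 10->5
rank(y): 7->7, 4->4, 1->1, 3->3, 2->2, 8->8, 6->6, 5->5
Step 2: d_i = R_x(i) - R_y(i); compute d_i^2.
  (7-7)^2=0, (4-4)^2=0, (3-1)^2=4, (2-3)^2=1, (1-2)^2=1, (8-8)^2=0, (6-6)^2=0, (5-5)^2=0
sum(d^2) = 6.
Step 3: rho = 1 - 6*6 / (8*(8^2 - 1)) = 1 - 36/504 = 0.928571.
Step 4: Under H0, t = rho * sqrt((n-2)/(1-rho^2)) = 6.1283 ~ t(6).
Step 5: Two-sided p-value from the t-distribution with 6 df = 0.000863.
Step 6: alpha = 0.05. reject H0.

rho = 0.9286, p = 0.000863, reject H0 at alpha = 0.05.


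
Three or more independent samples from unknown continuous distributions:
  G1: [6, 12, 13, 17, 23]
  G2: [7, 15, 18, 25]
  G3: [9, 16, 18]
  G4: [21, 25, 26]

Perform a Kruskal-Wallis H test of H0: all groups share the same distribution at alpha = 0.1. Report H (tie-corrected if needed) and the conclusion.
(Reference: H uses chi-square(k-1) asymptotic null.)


Step 1: Combine all N = 15 observations and assign midranks.
sorted (value, group, rank): (6,G1,1), (7,G2,2), (9,G3,3), (12,G1,4), (13,G1,5), (15,G2,6), (16,G3,7), (17,G1,8), (18,G2,9.5), (18,G3,9.5), (21,G4,11), (23,G1,12), (25,G2,13.5), (25,G4,13.5), (26,G4,15)
Step 2: Sum ranks within each group.
R_1 = 30 (n_1 = 5)
R_2 = 31 (n_2 = 4)
R_3 = 19.5 (n_3 = 3)
R_4 = 39.5 (n_4 = 3)
Step 3: H = 12/(N(N+1)) * sum(R_i^2/n_i) - 3(N+1)
     = 12/(15*16) * (30^2/5 + 31^2/4 + 19.5^2/3 + 39.5^2/3) - 3*16
     = 0.050000 * 1067.08 - 48
     = 5.354167.
Step 4: Ties present; correction factor C = 1 - 12/(15^3 - 15) = 0.996429. Corrected H = 5.354167 / 0.996429 = 5.373357.
Step 5: Under H0, H ~ chi^2(3); p-value = 0.146413.
Step 6: alpha = 0.1. fail to reject H0.

H = 5.3734, df = 3, p = 0.146413, fail to reject H0.


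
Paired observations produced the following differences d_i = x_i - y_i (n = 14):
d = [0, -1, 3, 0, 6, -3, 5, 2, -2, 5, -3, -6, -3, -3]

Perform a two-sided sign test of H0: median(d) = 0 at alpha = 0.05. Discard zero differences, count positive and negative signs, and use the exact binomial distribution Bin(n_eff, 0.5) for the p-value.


Step 1: Discard zero differences. Original n = 14; n_eff = number of nonzero differences = 12.
Nonzero differences (with sign): -1, +3, +6, -3, +5, +2, -2, +5, -3, -6, -3, -3
Step 2: Count signs: positive = 5, negative = 7.
Step 3: Under H0: P(positive) = 0.5, so the number of positives S ~ Bin(12, 0.5).
Step 4: Two-sided exact p-value = sum of Bin(12,0.5) probabilities at or below the observed probability = 0.774414.
Step 5: alpha = 0.05. fail to reject H0.

n_eff = 12, pos = 5, neg = 7, p = 0.774414, fail to reject H0.


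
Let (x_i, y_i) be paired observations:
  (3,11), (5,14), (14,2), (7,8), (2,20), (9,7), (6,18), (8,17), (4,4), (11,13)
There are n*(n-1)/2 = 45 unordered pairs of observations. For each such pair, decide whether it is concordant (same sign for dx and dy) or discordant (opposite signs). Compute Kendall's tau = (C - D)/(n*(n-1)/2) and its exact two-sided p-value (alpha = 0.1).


Step 1: Enumerate the 45 unordered pairs (i,j) with i<j and classify each by sign(x_j-x_i) * sign(y_j-y_i).
  (1,2):dx=+2,dy=+3->C; (1,3):dx=+11,dy=-9->D; (1,4):dx=+4,dy=-3->D; (1,5):dx=-1,dy=+9->D
  (1,6):dx=+6,dy=-4->D; (1,7):dx=+3,dy=+7->C; (1,8):dx=+5,dy=+6->C; (1,9):dx=+1,dy=-7->D
  (1,10):dx=+8,dy=+2->C; (2,3):dx=+9,dy=-12->D; (2,4):dx=+2,dy=-6->D; (2,5):dx=-3,dy=+6->D
  (2,6):dx=+4,dy=-7->D; (2,7):dx=+1,dy=+4->C; (2,8):dx=+3,dy=+3->C; (2,9):dx=-1,dy=-10->C
  (2,10):dx=+6,dy=-1->D; (3,4):dx=-7,dy=+6->D; (3,5):dx=-12,dy=+18->D; (3,6):dx=-5,dy=+5->D
  (3,7):dx=-8,dy=+16->D; (3,8):dx=-6,dy=+15->D; (3,9):dx=-10,dy=+2->D; (3,10):dx=-3,dy=+11->D
  (4,5):dx=-5,dy=+12->D; (4,6):dx=+2,dy=-1->D; (4,7):dx=-1,dy=+10->D; (4,8):dx=+1,dy=+9->C
  (4,9):dx=-3,dy=-4->C; (4,10):dx=+4,dy=+5->C; (5,6):dx=+7,dy=-13->D; (5,7):dx=+4,dy=-2->D
  (5,8):dx=+6,dy=-3->D; (5,9):dx=+2,dy=-16->D; (5,10):dx=+9,dy=-7->D; (6,7):dx=-3,dy=+11->D
  (6,8):dx=-1,dy=+10->D; (6,9):dx=-5,dy=-3->C; (6,10):dx=+2,dy=+6->C; (7,8):dx=+2,dy=-1->D
  (7,9):dx=-2,dy=-14->C; (7,10):dx=+5,dy=-5->D; (8,9):dx=-4,dy=-13->C; (8,10):dx=+3,dy=-4->D
  (9,10):dx=+7,dy=+9->C
Step 2: C = 15, D = 30, total pairs = 45.
Step 3: tau = (C - D)/(n(n-1)/2) = (15 - 30)/45 = -0.333333.
Step 4: Exact two-sided p-value (enumerate n! = 3628800 permutations of y under H0): p = 0.216373.
Step 5: alpha = 0.1. fail to reject H0.

tau_b = -0.3333 (C=15, D=30), p = 0.216373, fail to reject H0.


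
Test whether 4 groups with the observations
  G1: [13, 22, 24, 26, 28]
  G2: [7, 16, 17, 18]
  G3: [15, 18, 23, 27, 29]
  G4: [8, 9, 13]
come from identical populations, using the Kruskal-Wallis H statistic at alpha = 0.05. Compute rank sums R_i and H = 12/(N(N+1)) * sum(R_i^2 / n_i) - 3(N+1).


Step 1: Combine all N = 17 observations and assign midranks.
sorted (value, group, rank): (7,G2,1), (8,G4,2), (9,G4,3), (13,G1,4.5), (13,G4,4.5), (15,G3,6), (16,G2,7), (17,G2,8), (18,G2,9.5), (18,G3,9.5), (22,G1,11), (23,G3,12), (24,G1,13), (26,G1,14), (27,G3,15), (28,G1,16), (29,G3,17)
Step 2: Sum ranks within each group.
R_1 = 58.5 (n_1 = 5)
R_2 = 25.5 (n_2 = 4)
R_3 = 59.5 (n_3 = 5)
R_4 = 9.5 (n_4 = 3)
Step 3: H = 12/(N(N+1)) * sum(R_i^2/n_i) - 3(N+1)
     = 12/(17*18) * (58.5^2/5 + 25.5^2/4 + 59.5^2/5 + 9.5^2/3) - 3*18
     = 0.039216 * 1585.15 - 54
     = 8.162582.
Step 4: Ties present; correction factor C = 1 - 12/(17^3 - 17) = 0.997549. Corrected H = 8.162582 / 0.997549 = 8.182637.
Step 5: Under H0, H ~ chi^2(3); p-value = 0.042384.
Step 6: alpha = 0.05. reject H0.

H = 8.1826, df = 3, p = 0.042384, reject H0.


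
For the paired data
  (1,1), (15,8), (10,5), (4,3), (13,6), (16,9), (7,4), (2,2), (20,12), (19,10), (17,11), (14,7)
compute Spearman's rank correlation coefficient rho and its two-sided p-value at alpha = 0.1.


Step 1: Rank x and y separately (midranks; no ties here).
rank(x): 1->1, 15->8, 10->5, 4->3, 13->6, 16->9, 7->4, 2->2, 20->12, 19->11, 17->10, 14->7
rank(y): 1->1, 8->8, 5->5, 3->3, 6->6, 9->9, 4->4, 2->2, 12->12, 10->10, 11->11, 7->7
Step 2: d_i = R_x(i) - R_y(i); compute d_i^2.
  (1-1)^2=0, (8-8)^2=0, (5-5)^2=0, (3-3)^2=0, (6-6)^2=0, (9-9)^2=0, (4-4)^2=0, (2-2)^2=0, (12-12)^2=0, (11-10)^2=1, (10-11)^2=1, (7-7)^2=0
sum(d^2) = 2.
Step 3: rho = 1 - 6*2 / (12*(12^2 - 1)) = 1 - 12/1716 = 0.993007.
Step 4: Under H0, t = rho * sqrt((n-2)/(1-rho^2)) = 26.5990 ~ t(10).
Step 5: Two-sided p-value from the t-distribution with 10 df = 0.000000.
Step 6: alpha = 0.1. reject H0.

rho = 0.9930, p = 0.000000, reject H0 at alpha = 0.1.


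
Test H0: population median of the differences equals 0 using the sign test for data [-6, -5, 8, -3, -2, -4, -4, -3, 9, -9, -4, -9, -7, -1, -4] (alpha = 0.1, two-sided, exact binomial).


Step 1: Discard zero differences. Original n = 15; n_eff = number of nonzero differences = 15.
Nonzero differences (with sign): -6, -5, +8, -3, -2, -4, -4, -3, +9, -9, -4, -9, -7, -1, -4
Step 2: Count signs: positive = 2, negative = 13.
Step 3: Under H0: P(positive) = 0.5, so the number of positives S ~ Bin(15, 0.5).
Step 4: Two-sided exact p-value = sum of Bin(15,0.5) probabilities at or below the observed probability = 0.007385.
Step 5: alpha = 0.1. reject H0.

n_eff = 15, pos = 2, neg = 13, p = 0.007385, reject H0.


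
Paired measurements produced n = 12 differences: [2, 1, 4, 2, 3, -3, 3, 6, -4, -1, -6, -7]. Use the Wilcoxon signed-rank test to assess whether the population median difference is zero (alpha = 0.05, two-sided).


Step 1: Drop any zero differences (none here) and take |d_i|.
|d| = [2, 1, 4, 2, 3, 3, 3, 6, 4, 1, 6, 7]
Step 2: Midrank |d_i| (ties get averaged ranks).
ranks: |2|->3.5, |1|->1.5, |4|->8.5, |2|->3.5, |3|->6, |3|->6, |3|->6, |6|->10.5, |4|->8.5, |1|->1.5, |6|->10.5, |7|->12
Step 3: Attach original signs; sum ranks with positive sign and with negative sign.
W+ = 3.5 + 1.5 + 8.5 + 3.5 + 6 + 6 + 10.5 = 39.5
W- = 6 + 8.5 + 1.5 + 10.5 + 12 = 38.5
(Check: W+ + W- = 78 should equal n(n+1)/2 = 78.)
Step 4: Test statistic W = min(W+, W-) = 38.5.
Step 5: Ties in |d|, so use the tie-corrected normal approximation.
        E[W] = n(n+1)/4 = 12*13/4 = 39.
        Tie groups: |d|=1 (t=2), |d|=2 (t=2), |d|=3 (t=3), |d|=4 (t=2), |d|=6 (t=2); sum(t^3 - t) = 48.
        Var[W] = n(n+1)(2n+1)/24 - sum(t^3-t)/48 = 3900/24 - 48/48 = 161.5.
        z = (W - E[W]) / sqrt(Var[W]) = (38.5 - 39) / 12.7083 = -0.0393.
        Two-sided p = 2*Phi(z) = 0.968616.
Step 6: alpha = 0.05. fail to reject H0.

W+ = 39.5, W- = 38.5, W = min = 38.5, p = 0.968616, fail to reject H0.


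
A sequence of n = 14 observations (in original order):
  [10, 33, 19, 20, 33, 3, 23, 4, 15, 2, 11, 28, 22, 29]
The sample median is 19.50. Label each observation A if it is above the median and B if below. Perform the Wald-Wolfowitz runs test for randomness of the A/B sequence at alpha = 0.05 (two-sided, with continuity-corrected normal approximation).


Step 1: Compute median = 19.50; label A = above, B = below.
Labels in order: BABAABABBBBAAA  (n_A = 7, n_B = 7)
Step 2: Count runs R = 8.
Step 3: Under H0 (random ordering), E[R] = 2*n_A*n_B/(n_A+n_B) + 1 = 2*7*7/14 + 1 = 8.0000.
        Var[R] = 2*n_A*n_B*(2*n_A*n_B - n_A - n_B) / ((n_A+n_B)^2 * (n_A+n_B-1)) = 8232/2548 = 3.2308.
        SD[R] = 1.7974.
Step 4: R = E[R], so z = 0 with no continuity correction.
Step 5: Two-sided p-value via normal approximation = 2*(1 - Phi(|z|)) = 1.000000.
Step 6: alpha = 0.05. fail to reject H0.

R = 8, z = 0.0000, p = 1.000000, fail to reject H0.


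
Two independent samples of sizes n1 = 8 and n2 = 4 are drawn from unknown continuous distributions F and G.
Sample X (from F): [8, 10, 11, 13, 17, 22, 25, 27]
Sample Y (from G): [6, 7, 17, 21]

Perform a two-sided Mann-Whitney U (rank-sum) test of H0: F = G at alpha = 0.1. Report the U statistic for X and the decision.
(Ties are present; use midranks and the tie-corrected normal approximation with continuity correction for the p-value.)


Step 1: Combine and sort all 12 observations; assign midranks.
sorted (value, group): (6,Y), (7,Y), (8,X), (10,X), (11,X), (13,X), (17,X), (17,Y), (21,Y), (22,X), (25,X), (27,X)
ranks: 6->1, 7->2, 8->3, 10->4, 11->5, 13->6, 17->7.5, 17->7.5, 21->9, 22->10, 25->11, 27->12
Step 2: Rank sum for X: R1 = 3 + 4 + 5 + 6 + 7.5 + 10 + 11 + 12 = 58.5.
Step 3: U_X = R1 - n1(n1+1)/2 = 58.5 - 8*9/2 = 58.5 - 36 = 22.5.
       U_Y = n1*n2 - U_X = 32 - 22.5 = 9.5.
Step 4: Ties are present, so use the tie-corrected normal approximation (with continuity correction) for the p-value.
Step 5: p-value = 0.307332; compare to alpha = 0.1. fail to reject H0.

U_X = 22.5, p = 0.307332, fail to reject H0 at alpha = 0.1.
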